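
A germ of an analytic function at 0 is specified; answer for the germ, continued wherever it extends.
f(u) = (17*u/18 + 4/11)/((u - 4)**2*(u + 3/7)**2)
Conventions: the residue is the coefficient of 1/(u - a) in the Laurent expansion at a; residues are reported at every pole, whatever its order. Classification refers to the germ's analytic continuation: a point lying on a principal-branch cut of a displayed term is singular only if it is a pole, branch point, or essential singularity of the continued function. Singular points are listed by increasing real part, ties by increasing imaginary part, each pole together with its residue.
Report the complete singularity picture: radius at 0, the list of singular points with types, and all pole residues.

Radius of convergence at 0: 3/7.
At -3/7: a pole of order 2; residue 278467/5898618.
At 4: a pole of order 2; residue -278467/5898618.

Denominator factor (u + 3/7)^2: pole of order 2 at -3/7, modulus 3/7.
Denominator factor (u - 4)^2: pole of order 2 at 4, modulus 4.
The radius of convergence is the smallest modulus among the singular points: 3/7.
At the order-2 pole -3/7 set g(u) = (u - (-3/7))^2*f(u) = (17*u/18 + 4/11)/(u - 4)**2.
Order-2 pole: residue = g'(a); g'(-3/7) = 278467/5898618, so the residue is 278467/5898618.
At the order-2 pole 4 set g(u) = (u - (4))^2*f(u) = (17*u/18 + 4/11)/(u + 3/7)**2.
Order-2 pole: residue = g'(a); g'(4) = -278467/5898618, so the residue is -278467/5898618.
List the singular points by increasing real part (a conjugate pair: the negative imaginary part first).


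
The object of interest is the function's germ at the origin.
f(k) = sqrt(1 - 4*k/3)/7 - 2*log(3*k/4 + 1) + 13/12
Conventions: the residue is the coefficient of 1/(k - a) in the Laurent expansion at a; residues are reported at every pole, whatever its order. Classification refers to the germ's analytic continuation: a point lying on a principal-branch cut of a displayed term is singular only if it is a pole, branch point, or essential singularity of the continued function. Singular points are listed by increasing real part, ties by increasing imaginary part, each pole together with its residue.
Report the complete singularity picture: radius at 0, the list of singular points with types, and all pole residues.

Branch term (1/7)*sqrt(1 - k/(3/4)): its argument vanishes at k = 3/4, a square-root branch point, modulus 3/4.
Branch term (-2)*log(1 - k/(-4/3)): its argument vanishes at k = -4/3, a logarithmic branch point, modulus 4/3.
The radius of convergence is the smallest modulus among the singular points: 3/4.
List the singular points by increasing real part (a conjugate pair: the negative imaginary part first).

Radius of convergence at 0: 3/4.
At -4/3: a logarithmic branch point.
At 3/4: an algebraic (square-root) branch point.


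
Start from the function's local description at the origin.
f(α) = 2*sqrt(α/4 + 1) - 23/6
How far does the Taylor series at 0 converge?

Branch term (2)*sqrt(1 - α/(-4)): its argument vanishes at α = -4, a square-root branch point, modulus 4.
The radius of convergence is the smallest modulus among the singular points: 4.

The radius of convergence is 4.


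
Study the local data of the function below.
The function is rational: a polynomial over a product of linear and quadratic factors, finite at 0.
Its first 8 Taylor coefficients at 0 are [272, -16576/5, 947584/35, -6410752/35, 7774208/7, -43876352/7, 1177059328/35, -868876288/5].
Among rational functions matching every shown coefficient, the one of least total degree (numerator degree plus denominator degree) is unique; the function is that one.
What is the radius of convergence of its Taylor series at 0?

No rational of total degree below 5 reproduces all 8 coefficients; solving the [2/3] Pade equations on them gives f(σ) = (38*σ**2/7 - 4*σ/5 + 17/4)/(σ + 1/4)**3, whose expansion matches every shown term.
Denominator factor (σ + 1/4)^3: pole of order 3 at -1/4, modulus 1/4.
The radius of convergence is the smallest modulus among the singular points: 1/4.

The radius of convergence is 1/4.


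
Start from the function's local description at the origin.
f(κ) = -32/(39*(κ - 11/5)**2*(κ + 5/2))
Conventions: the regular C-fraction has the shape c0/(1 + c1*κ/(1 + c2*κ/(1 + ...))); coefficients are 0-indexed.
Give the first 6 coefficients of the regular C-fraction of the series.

Taylor coefficients (expand at 0): a_0 = -320/4719, a_1 = -1792/51909, a_2 = -80576/2854995, a_3 = -2227328/157024725, a_4 = -25332928/2878786625, a_5 = -692675584/158333264375.
c0 = a_0 = -320/4719. Peel one level at a time: if S = 1 + c*κ/S' with S'(0) = 1, then c is the κ-coefficient of S and S' = c*κ/(S - 1).
S_1 = c0/f = 1 + (-28/55)*κ + (-19/121)*κ^2 + ...; c1 = -28/55.
S_2 = c1*κ/(S_1 - 1) = 1 + (-95/308)*κ + (24425/94864)*κ^2 + ...; c2 = -95/308.
S_3 = c2*κ/(S_2 - 1) = 1 + (4885/5852)*κ + (100/361)*κ^2 + ...; c3 = 4885/5852.
S_4 = c3*κ/(S_3 - 1) = 1 + (-6160/18563)*κ + (-61600/954529)*κ^2 + ...; c4 = -6160/18563.
S_5 = c4*κ/(S_4 - 1) = 1 + (-190/977)*κ + ...; c5 = -190/977.

The regular C-fraction coefficients are [-320/4719, -28/55, -95/308, 4885/5852, -6160/18563, -190/977].


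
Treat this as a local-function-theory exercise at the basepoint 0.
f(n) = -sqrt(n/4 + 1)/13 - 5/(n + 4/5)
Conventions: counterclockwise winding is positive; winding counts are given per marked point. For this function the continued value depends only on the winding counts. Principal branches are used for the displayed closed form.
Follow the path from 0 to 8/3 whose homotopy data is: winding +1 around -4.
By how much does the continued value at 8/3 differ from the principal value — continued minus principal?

The rational part is single-valued and drops out of the difference; each branch term changes only by its own monodromy.
(-1/13)*sqrt(1 - n/(-4)): winding +1 is odd, the square root flips sign, contributing -2*(-1/13)*sqrt(1 - (8/3)/(-4)) = -2*(-1/13)*sqrt(5/3) = (2/39)*sqrt(15).
Summing the contributions at n = 8/3 gives (2/39)*sqrt(15).

Continued minus principal equals (2/39)*sqrt(15).


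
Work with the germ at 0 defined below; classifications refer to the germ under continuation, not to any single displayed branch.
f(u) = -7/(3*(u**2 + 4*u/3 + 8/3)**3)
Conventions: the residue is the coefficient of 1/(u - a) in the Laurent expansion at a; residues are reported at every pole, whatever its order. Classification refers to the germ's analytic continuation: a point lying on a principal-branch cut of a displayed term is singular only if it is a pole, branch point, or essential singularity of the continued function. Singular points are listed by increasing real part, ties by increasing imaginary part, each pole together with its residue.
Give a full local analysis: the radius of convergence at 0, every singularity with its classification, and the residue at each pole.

Radius of convergence at 0: (2/3)*sqrt(6).
At (-2/3) - ((2/3)*sqrt(5))*i: a pole of order 3; residue -((1701/64000)*sqrt(5))*i.
At (-2/3) + ((2/3)*sqrt(5))*i: a pole of order 3; residue ((1701/64000)*sqrt(5))*i.

Denominator factor (u**2 + 4*u/3 + 8/3)^3: discriminant -80/9, complex-conjugate roots (-2/3) + ((2/3)*sqrt(5))*i and (-2/3) - ((2/3)*sqrt(5))*i; poles of order 3, moduli (2/3)*sqrt(6) and (2/3)*sqrt(6).
The radius of convergence is the smallest modulus among the singular points: (2/3)*sqrt(6).
The factor u**2 + 4*u/3 + 8/3 splits as (u - a)(u - a') with a = (-2/3) - ((2/3)*sqrt(5))*i, a' = (-2/3) + ((2/3)*sqrt(5))*i. At the order-3 pole a set g(u) = (u - a)^3*f(u) = [-7/3] / (u - a')^3.
Order-3 pole: residue = g''(a)/2; g''((-2/3) - ((2/3)*sqrt(5))*i) = -((1701/32000)*sqrt(5))*i, so the residue is -((1701/64000)*sqrt(5))*i.
The factor u**2 + 4*u/3 + 8/3 splits as (u - a)(u - a') with a = (-2/3) + ((2/3)*sqrt(5))*i, a' = (-2/3) - ((2/3)*sqrt(5))*i. At the order-3 pole a set g(u) = (u - a)^3*f(u) = [-7/3] / (u - a')^3.
Order-3 pole: residue = g''(a)/2; g''((-2/3) + ((2/3)*sqrt(5))*i) = ((1701/32000)*sqrt(5))*i, so the residue is ((1701/64000)*sqrt(5))*i.
List the singular points by increasing real part (a conjugate pair: the negative imaginary part first).


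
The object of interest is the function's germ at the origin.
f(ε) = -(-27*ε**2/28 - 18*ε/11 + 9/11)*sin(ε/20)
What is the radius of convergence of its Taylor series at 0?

The factor -sin(ε/20) is entire and contributes no finite singular point.
The polynomial part has no poles.
No finite singular points: the Taylor series at 0 converges everywhere.

The radius of convergence is infinite.


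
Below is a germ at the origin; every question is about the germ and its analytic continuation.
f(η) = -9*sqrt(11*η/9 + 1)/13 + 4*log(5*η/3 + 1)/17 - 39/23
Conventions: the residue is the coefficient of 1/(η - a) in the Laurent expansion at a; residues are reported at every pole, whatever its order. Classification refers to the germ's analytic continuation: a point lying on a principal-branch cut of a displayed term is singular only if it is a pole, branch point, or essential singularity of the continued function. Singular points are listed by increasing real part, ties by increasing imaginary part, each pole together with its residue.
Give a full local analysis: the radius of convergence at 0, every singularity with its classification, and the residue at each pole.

Branch term (4/17)*log(1 - η/(-3/5)): its argument vanishes at η = -3/5, a logarithmic branch point, modulus 3/5.
Branch term (-9/13)*sqrt(1 - η/(-9/11)): its argument vanishes at η = -9/11, a square-root branch point, modulus 9/11.
The radius of convergence is the smallest modulus among the singular points: 3/5.
List the singular points by increasing real part (a conjugate pair: the negative imaginary part first).

Radius of convergence at 0: 3/5.
At -9/11: an algebraic (square-root) branch point.
At -3/5: a logarithmic branch point.


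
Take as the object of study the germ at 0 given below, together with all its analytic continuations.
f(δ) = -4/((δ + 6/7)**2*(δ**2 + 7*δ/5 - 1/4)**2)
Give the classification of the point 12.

The point is a regular point.

Denominator factors: δ + 6/7 = 90/7 at δ = 12; δ**2 + 7*δ/5 - 1/4 = 3211/20 at δ = 12 — none vanishes.
So the germ continues analytically to 12.


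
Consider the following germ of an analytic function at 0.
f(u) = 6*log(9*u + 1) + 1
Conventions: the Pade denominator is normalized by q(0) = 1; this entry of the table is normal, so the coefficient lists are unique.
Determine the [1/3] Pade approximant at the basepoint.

Taylor coefficients needed (expand at 0): a_0 = 1, a_1 = 54, a_2 = -243, a_3 = 1458, a_4 = -19683/2.
Write the denominator as Q(u) = 1 + q1*u + q2*u^2 + q3*u^3. Requiring Q*f - P = O(u^5) with deg P <= 1 kills the coefficients of u^2..u^4 in Q*f:
  u^2: a_2 + q1*a_1 + q2*a_0 = 0, i.e. -243 + (54)*q1 + (1)*q2 = 0.
  u^3: a_3 + q1*a_2 + q2*a_1 + q3*a_0 = 0, i.e. 1458 + (-243)*q1 + (54)*q2 + (1)*q3 = 0.
  u^4: a_4 + q1*a_3 + q2*a_2 + q3*a_1 = 0, i.e. -19683/2 + (1458)*q1 + (-243)*q2 + (54)*q3 = 0.
Solving this linear system: q1 = 2349/508, q2 = -1701/254, q3 = 13851/508.
The numerator is Q*f truncated at degree 1: P0 = a_0 = 1; P1 = a_1 + q1*a_0 = 29781/508.

The Pade approximant has numerator coefficients [1, 29781/508]; denominator coefficients [1, 2349/508, -1701/254, 13851/508].


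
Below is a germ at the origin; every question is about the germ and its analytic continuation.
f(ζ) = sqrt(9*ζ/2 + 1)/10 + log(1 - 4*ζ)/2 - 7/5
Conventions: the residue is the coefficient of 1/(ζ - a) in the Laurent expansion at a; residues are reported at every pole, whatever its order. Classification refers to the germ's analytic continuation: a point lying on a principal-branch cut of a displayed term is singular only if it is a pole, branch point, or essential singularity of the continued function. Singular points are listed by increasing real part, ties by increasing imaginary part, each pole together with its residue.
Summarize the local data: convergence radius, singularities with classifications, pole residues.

Radius of convergence at 0: 2/9.
At -2/9: an algebraic (square-root) branch point.
At 1/4: a logarithmic branch point.

Branch term (1/2)*log(1 - ζ/(1/4)): its argument vanishes at ζ = 1/4, a logarithmic branch point, modulus 1/4.
Branch term (1/10)*sqrt(1 - ζ/(-2/9)): its argument vanishes at ζ = -2/9, a square-root branch point, modulus 2/9.
The radius of convergence is the smallest modulus among the singular points: 2/9.
List the singular points by increasing real part (a conjugate pair: the negative imaginary part first).


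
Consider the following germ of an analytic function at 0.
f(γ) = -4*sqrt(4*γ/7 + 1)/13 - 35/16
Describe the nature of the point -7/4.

The point is an algebraic (square-root) branch point.

The term (-4/13)*sqrt(1 - γ/(-7/4)) has argument 1 - -7/4/(-7/4) = 0 at -7/4: a square-root (algebraic, two-sheeted) branch point; the remaining terms are analytic or single-valued there.


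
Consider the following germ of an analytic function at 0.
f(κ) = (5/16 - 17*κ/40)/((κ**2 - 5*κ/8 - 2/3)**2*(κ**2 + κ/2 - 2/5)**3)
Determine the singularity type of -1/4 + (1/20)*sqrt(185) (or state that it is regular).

The denominator factor κ**2 + κ/2 - 2/5 vanishes at -1/4 + (1/20)*sqrt(185) and appears to the power 3; the numerator there equals 67/160 - (17/800)*sqrt(185), nonzero, and no other factor vanishes.
Hence a pole whose order is the multiplicity, 3.

The point is a pole of order 3.


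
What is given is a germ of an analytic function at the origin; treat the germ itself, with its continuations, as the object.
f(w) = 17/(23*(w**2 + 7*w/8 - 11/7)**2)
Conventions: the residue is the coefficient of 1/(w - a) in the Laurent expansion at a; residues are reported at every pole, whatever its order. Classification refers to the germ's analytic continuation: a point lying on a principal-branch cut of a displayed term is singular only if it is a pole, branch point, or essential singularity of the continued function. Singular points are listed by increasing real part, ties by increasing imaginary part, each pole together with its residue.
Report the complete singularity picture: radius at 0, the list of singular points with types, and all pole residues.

Denominator factor (w**2 + 7*w/8 - 11/7)^2: discriminant 3159/448, real irrational roots -7/16 + (9/112)*sqrt(273) and -7/16 - (9/112)*sqrt(273); poles of order 2, moduli -7/16 + (9/112)*sqrt(273) and 7/16 + (9/112)*sqrt(273).
The radius of convergence is the smallest modulus among the singular points: -7/16 + (9/112)*sqrt(273).
The factor w**2 + 7*w/8 - 11/7 splits as (w - a)(w - a') with a = -7/16 - (9/112)*sqrt(273), a' = -7/16 + (9/112)*sqrt(273). At the order-2 pole a set g(w) = (w - a)^2*f(w) = [17/23] / (w - a')^2.
Order-2 pole: residue = g'(a); g'(-7/16 - (9/112)*sqrt(273)) = (121856/25502607)*sqrt(273), so the residue is (121856/25502607)*sqrt(273).
The factor w**2 + 7*w/8 - 11/7 splits as (w - a)(w - a') with a = -7/16 + (9/112)*sqrt(273), a' = -7/16 - (9/112)*sqrt(273). At the order-2 pole a set g(w) = (w - a)^2*f(w) = [17/23] / (w - a')^2.
Order-2 pole: residue = g'(a); g'(-7/16 + (9/112)*sqrt(273)) = -(121856/25502607)*sqrt(273), so the residue is -(121856/25502607)*sqrt(273).
List the singular points by increasing real part (a conjugate pair: the negative imaginary part first).

Radius of convergence at 0: -7/16 + (9/112)*sqrt(273).
At -7/16 - (9/112)*sqrt(273): a pole of order 2; residue (121856/25502607)*sqrt(273).
At -7/16 + (9/112)*sqrt(273): a pole of order 2; residue -(121856/25502607)*sqrt(273).


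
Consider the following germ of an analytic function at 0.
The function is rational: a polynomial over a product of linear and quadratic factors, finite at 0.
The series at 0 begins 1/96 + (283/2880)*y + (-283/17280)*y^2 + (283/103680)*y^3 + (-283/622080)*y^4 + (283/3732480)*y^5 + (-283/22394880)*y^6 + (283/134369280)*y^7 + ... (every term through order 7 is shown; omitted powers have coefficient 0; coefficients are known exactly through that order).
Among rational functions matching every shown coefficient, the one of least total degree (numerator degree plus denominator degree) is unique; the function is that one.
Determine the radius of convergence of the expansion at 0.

No rational of total degree below 2 reproduces all 8 coefficients; solving the [1/1] Pade equations on them gives f(y) = (3*y/5 + 1/16)/(y + 6), whose expansion matches every shown term.
Denominator factor (y + 6): pole of order 1 at -6, modulus 6.
The radius of convergence is the smallest modulus among the singular points: 6.

The radius of convergence is 6.


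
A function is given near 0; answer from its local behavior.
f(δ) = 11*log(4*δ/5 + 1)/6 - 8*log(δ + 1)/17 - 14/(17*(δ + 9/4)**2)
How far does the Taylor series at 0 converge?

The radius of convergence is 1.

Denominator factor (δ + 9/4)^2: pole of order 2 at -9/4, modulus 9/4.
Branch term (11/6)*log(1 - δ/(-5/4)): its argument vanishes at δ = -5/4, a logarithmic branch point, modulus 5/4.
Branch term (-8/17)*log(1 - δ/(-1)): its argument vanishes at δ = -1, a logarithmic branch point, modulus 1.
The radius of convergence is the smallest modulus among the singular points: 1.


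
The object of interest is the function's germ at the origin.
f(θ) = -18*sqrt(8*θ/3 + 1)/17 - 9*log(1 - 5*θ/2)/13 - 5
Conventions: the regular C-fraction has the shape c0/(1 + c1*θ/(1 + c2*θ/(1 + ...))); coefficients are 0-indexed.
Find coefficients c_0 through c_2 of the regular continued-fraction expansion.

The regular C-fraction coefficients are [-103/17, 141/2678, -7389533/755196].

Taylor coefficients (expand at 0): a_0 = -103/17, a_1 = 141/442, a_2 = 5489/1768.
c0 = a_0 = -103/17. Peel one level at a time: if S = 1 + c*θ/S' with S'(0) = 1, then c is the θ-coefficient of S and S' = c*θ/(S - 1).
S_1 = c0/f = 1 + (141/2678)*θ + (7389533/14343368)*θ^2 + ...; c1 = 141/2678.
S_2 = c1*θ/(S_1 - 1) = 1 + (-7389533/755196)*θ + ...; c2 = -7389533/755196.


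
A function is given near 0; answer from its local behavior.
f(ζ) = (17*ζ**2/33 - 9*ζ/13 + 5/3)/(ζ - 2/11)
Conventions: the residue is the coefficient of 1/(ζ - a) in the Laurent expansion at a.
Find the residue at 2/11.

At the order-1 pole 2/11 set g(ζ) = (ζ - (2/11))*f(ζ) = 17*ζ**2/33 - 9*ζ/13 + 5/3.
Simple pole: residue = g(a) at a = 2/11, which is 26955/17303.

The residue is 26955/17303.


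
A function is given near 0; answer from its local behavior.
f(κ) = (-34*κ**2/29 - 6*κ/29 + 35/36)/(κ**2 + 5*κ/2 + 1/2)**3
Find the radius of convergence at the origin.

The radius of convergence is 5/4 - (1/4)*sqrt(17).

Denominator factor (κ**2 + 5*κ/2 + 1/2)^3: discriminant 17/4, real irrational roots -5/4 + (1/4)*sqrt(17) and -5/4 - (1/4)*sqrt(17); poles of order 3, moduli 5/4 - (1/4)*sqrt(17) and 5/4 + (1/4)*sqrt(17).
The radius of convergence is the smallest modulus among the singular points: 5/4 - (1/4)*sqrt(17).


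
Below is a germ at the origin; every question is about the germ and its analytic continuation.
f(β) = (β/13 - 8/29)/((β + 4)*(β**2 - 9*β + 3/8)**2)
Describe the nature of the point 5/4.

The point is a regular point.

Denominator factors: β**2 - 9*β + 3/8 = -149/16 at β = 5/4; β + 4 = 21/4 at β = 5/4 — none vanishes.
So the germ continues analytically to 5/4.


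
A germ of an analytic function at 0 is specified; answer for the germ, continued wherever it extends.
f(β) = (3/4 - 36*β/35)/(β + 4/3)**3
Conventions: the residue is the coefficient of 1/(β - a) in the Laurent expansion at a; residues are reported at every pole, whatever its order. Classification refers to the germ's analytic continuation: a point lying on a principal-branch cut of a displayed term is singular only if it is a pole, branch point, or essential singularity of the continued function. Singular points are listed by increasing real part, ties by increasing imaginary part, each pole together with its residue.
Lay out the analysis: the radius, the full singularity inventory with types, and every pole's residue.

Denominator factor (β + 4/3)^3: pole of order 3 at -4/3, modulus 4/3.
The radius of convergence is the smallest modulus among the singular points: 4/3.
At the order-3 pole -4/3 set g(β) = (β - (-4/3))^3*f(β) = 3/4 - 36*β/35.
Order-3 pole: residue = g''(a)/2; g''(-4/3) = 0, so the residue is 0.

Radius of convergence at 0: 4/3.
At -4/3: a pole of order 3; residue 0.


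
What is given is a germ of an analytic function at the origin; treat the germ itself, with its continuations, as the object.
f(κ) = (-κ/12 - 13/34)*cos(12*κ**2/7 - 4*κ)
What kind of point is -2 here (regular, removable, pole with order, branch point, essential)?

There is no denominator, hence no pole anywhere.
The factor cos(12*κ**2/7 - 4*κ) is entire.
So the germ continues analytically to -2.

The point is a regular point.


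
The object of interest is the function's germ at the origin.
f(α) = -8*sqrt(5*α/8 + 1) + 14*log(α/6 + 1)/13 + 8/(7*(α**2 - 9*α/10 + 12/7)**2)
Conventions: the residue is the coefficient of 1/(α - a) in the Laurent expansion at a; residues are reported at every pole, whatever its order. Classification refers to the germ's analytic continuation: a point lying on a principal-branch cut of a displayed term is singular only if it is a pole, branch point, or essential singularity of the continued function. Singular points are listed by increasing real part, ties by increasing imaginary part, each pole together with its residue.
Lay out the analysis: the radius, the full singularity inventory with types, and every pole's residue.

Radius of convergence at 0: (2/7)*sqrt(21).
At -6: a logarithmic branch point.
At -8/5: an algebraic (square-root) branch point.
At (9/20) - ((1/140)*sqrt(29631))*i: a pole of order 2; residue ((16000/17918289)*sqrt(29631))*i.
At (9/20) + ((1/140)*sqrt(29631))*i: a pole of order 2; residue -((16000/17918289)*sqrt(29631))*i.


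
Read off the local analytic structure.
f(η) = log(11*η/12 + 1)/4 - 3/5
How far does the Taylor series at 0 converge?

The radius of convergence is 12/11.

Branch term (1/4)*log(1 - η/(-12/11)): its argument vanishes at η = -12/11, a logarithmic branch point, modulus 12/11.
The radius of convergence is the smallest modulus among the singular points: 12/11.


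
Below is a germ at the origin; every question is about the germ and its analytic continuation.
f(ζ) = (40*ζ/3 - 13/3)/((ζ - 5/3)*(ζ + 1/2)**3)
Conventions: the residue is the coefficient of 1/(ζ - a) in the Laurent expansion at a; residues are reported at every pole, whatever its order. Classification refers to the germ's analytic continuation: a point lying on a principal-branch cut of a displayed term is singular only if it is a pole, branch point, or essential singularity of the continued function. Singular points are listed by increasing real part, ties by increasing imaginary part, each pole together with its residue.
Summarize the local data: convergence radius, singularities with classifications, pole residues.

Denominator factor (ζ + 1/2)^3: pole of order 3 at -1/2, modulus 1/2.
Denominator factor (ζ - 5/3): pole of order 1 at 5/3, modulus 5/3.
The radius of convergence is the smallest modulus among the singular points: 1/2.
At the order-3 pole -1/2 set g(ζ) = (ζ - (-1/2))^3*f(ζ) = (40*ζ/3 - 13/3)/(ζ - 5/3).
Order-3 pole: residue = g''(a)/2; g''(-1/2) = -7728/2197, so the residue is -3864/2197.
At the order-1 pole 5/3 set g(ζ) = (ζ - (5/3))*f(ζ) = (40*ζ/3 - 13/3)/(ζ + 1/2)**3.
Simple pole: residue = g(a) at a = 5/3, which is 3864/2197.
List the singular points by increasing real part (a conjugate pair: the negative imaginary part first).

Radius of convergence at 0: 1/2.
At -1/2: a pole of order 3; residue -3864/2197.
At 5/3: a pole of order 1; residue 3864/2197.


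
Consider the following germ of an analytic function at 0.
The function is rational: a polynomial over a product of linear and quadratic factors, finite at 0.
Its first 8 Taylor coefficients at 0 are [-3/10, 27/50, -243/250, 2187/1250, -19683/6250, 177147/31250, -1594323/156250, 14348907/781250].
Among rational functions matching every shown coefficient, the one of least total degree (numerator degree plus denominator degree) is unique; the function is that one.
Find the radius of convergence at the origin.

The radius of convergence is 5/9.

No rational of total degree below 1 reproduces all 8 coefficients; solving the [0/1] Pade equations on them gives f(σ) = -1/(6*(σ + 5/9)), whose expansion matches every shown term.
Denominator factor (σ + 5/9): pole of order 1 at -5/9, modulus 5/9.
The radius of convergence is the smallest modulus among the singular points: 5/9.


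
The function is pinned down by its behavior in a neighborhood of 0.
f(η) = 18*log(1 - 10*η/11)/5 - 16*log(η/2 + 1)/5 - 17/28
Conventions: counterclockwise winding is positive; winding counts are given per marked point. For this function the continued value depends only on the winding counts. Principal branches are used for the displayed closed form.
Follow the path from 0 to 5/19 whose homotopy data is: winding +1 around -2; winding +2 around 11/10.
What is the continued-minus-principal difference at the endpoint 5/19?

The rational part is single-valued and drops out of the difference; each branch term changes only by its own monodromy.
(18/5)*log(1 - η/(11/10)): each positive loop around 11/10 adds 2*pi*i to the log, so winding +2 contributes (18/5)*(2)*2*pi*i = (72/5)*pi*i.
(-16/5)*log(1 - η/(-2)): each positive loop around -2 adds 2*pi*i to the log, so winding +1 contributes (-16/5)*(1)*2*pi*i = -(32/5)*pi*i.
Summing the contributions at η = 5/19 gives (8)*pi*i.

Continued minus principal equals (8)*pi*i.


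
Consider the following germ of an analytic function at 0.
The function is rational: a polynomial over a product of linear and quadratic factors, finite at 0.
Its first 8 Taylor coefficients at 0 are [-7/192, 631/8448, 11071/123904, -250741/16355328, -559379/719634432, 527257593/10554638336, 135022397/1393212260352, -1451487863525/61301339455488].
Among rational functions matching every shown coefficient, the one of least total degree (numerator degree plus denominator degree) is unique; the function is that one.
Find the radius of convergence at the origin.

The radius of convergence is (2/3)*sqrt(3).

No rational of total degree below 6 reproduces all 8 coefficients; solving the [2/4] Pade equations on them gives f(μ) = (μ**2/6 + μ/2 - 7/36)/((μ - 2)**2*(μ**2 + 7*μ/11 + 4/3)), whose expansion matches every shown term.
Denominator factor (μ**2 + 7*μ/11 + 4/3): discriminant -1789/363, complex-conjugate roots (-7/22) + ((1/66)*sqrt(5367))*i and (-7/22) - ((1/66)*sqrt(5367))*i; poles of order 1, moduli (2/3)*sqrt(3) and (2/3)*sqrt(3).
Denominator factor (μ - 2)^2: pole of order 2 at 2, modulus 2.
The radius of convergence is the smallest modulus among the singular points: (2/3)*sqrt(3).


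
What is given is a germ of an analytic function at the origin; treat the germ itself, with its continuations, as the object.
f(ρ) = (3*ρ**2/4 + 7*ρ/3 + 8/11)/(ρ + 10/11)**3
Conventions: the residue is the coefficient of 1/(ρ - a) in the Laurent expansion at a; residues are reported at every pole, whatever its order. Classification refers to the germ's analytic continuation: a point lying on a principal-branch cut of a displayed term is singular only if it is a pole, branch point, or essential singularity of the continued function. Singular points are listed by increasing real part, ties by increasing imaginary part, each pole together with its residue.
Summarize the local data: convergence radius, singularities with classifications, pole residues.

Radius of convergence at 0: 10/11.
At -10/11: a pole of order 3; residue 3/4.

Denominator factor (ρ + 10/11)^3: pole of order 3 at -10/11, modulus 10/11.
The radius of convergence is the smallest modulus among the singular points: 10/11.
At the order-3 pole -10/11 set g(ρ) = (ρ - (-10/11))^3*f(ρ) = 3*ρ**2/4 + 7*ρ/3 + 8/11.
Order-3 pole: residue = g''(a)/2; g''(-10/11) = 3/2, so the residue is 3/4.


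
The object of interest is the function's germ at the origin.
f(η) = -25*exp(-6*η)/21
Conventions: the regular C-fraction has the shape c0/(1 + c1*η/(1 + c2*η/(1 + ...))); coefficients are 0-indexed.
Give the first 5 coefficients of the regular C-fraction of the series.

Taylor coefficients (expand at 0): a_0 = -25/21, a_1 = 50/7, a_2 = -150/7, a_3 = 300/7, a_4 = -450/7.
c0 = a_0 = -25/21. Peel one level at a time: if S = 1 + c*η/S' with S'(0) = 1, then c is the η-coefficient of S and S' = c*η/(S - 1).
S_1 = c0/f = 1 + (6)*η + (18)*η^2 + ...; c1 = 6.
S_2 = c1*η/(S_1 - 1) = 1 + (-3)*η + (3)*η^2 + ...; c2 = -3.
S_3 = c2*η/(S_2 - 1) = 1 + (1)*η + (1)*η^2 + ...; c3 = 1.
S_4 = c3*η/(S_3 - 1) = 1 + (-1)*η + ...; c4 = -1.

The regular C-fraction coefficients are [-25/21, 6, -3, 1, -1].


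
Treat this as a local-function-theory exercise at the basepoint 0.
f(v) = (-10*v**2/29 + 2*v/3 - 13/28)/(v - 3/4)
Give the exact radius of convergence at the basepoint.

Denominator factor (v - 3/4): pole of order 1 at 3/4, modulus 3/4.
The radius of convergence is the smallest modulus among the singular points: 3/4.

The radius of convergence is 3/4.


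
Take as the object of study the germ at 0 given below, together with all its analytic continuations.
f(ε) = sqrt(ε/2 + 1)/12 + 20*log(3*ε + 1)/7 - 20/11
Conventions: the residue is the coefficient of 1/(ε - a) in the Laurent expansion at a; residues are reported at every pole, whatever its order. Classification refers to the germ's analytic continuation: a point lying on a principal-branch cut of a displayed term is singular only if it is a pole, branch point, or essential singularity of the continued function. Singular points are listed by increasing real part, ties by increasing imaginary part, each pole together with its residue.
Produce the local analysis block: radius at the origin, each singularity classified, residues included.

Branch term (20/7)*log(1 - ε/(-1/3)): its argument vanishes at ε = -1/3, a logarithmic branch point, modulus 1/3.
Branch term (1/12)*sqrt(1 - ε/(-2)): its argument vanishes at ε = -2, a square-root branch point, modulus 2.
The radius of convergence is the smallest modulus among the singular points: 1/3.
List the singular points by increasing real part (a conjugate pair: the negative imaginary part first).

Radius of convergence at 0: 1/3.
At -2: an algebraic (square-root) branch point.
At -1/3: a logarithmic branch point.


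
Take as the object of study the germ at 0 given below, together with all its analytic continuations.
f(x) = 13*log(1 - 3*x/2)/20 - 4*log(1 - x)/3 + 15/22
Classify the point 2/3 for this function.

The term (13/20)*log(1 - x/(2/3)) has argument 1 - 2/3/(2/3) = 0 at 2/3: a logarithmic (infinitely-sheeted) branch point; the remaining terms are analytic or single-valued there.

The point is a logarithmic branch point.


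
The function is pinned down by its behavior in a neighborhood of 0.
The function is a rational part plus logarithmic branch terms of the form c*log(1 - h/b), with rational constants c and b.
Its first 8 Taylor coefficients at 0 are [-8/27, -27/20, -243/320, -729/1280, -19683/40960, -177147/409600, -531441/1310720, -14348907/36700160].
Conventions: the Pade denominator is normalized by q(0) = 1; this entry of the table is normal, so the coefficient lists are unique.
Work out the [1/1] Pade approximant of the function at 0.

Taylor coefficients needed (read off): a_0 = -8/27, a_1 = -27/20, a_2 = -243/320.
Write the denominator as Q(h) = 1 + q1*h. Requiring Q*f - P = O(h^3) with deg P <= 1 kills the coefficients of h^2..h^2 in Q*f:
  h^2: a_2 + q1*a_1 = 0, i.e. -243/320 + (-27/20)*q1 = 0.
Solving this linear system: q1 = -9/16.
The numerator is Q*f truncated at degree 1: P0 = a_0 = -8/27; P1 = a_1 + q1*a_0 = -71/60.

The Pade approximant has numerator coefficients [-8/27, -71/60]; denominator coefficients [1, -9/16].


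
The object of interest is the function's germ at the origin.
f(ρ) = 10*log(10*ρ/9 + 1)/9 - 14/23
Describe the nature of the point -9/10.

The term (10/9)*log(1 - ρ/(-9/10)) has argument 1 - -9/10/(-9/10) = 0 at -9/10: a logarithmic (infinitely-sheeted) branch point; the remaining terms are analytic or single-valued there.

The point is a logarithmic branch point.


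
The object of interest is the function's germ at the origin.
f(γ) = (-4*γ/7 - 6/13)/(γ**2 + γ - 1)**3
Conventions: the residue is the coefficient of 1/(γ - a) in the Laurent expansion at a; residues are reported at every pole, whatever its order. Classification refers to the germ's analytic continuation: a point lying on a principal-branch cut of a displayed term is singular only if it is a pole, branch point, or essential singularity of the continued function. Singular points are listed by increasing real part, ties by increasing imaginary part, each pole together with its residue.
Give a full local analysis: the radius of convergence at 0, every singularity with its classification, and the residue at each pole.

Denominator factor (γ**2 + γ - 1)^3: discriminant 5, real irrational roots -1/2 + (1/2)*sqrt(5) and -1/2 - (1/2)*sqrt(5); poles of order 3, moduli -1/2 + (1/2)*sqrt(5) and 1/2 + (1/2)*sqrt(5).
The radius of convergence is the smallest modulus among the singular points: -1/2 + (1/2)*sqrt(5).
The factor γ**2 + γ - 1 splits as (γ - a)(γ - a') with a = -1/2 - (1/2)*sqrt(5), a' = -1/2 + (1/2)*sqrt(5). At the order-3 pole a set g(γ) = (γ - a)^3*f(γ) = [-4*γ/7 - 6/13] / (γ - a')^3.
Order-3 pole: residue = g''(a)/2; g''(-1/2 - (1/2)*sqrt(5)) = (192/11375)*sqrt(5), so the residue is (96/11375)*sqrt(5).
The factor γ**2 + γ - 1 splits as (γ - a)(γ - a') with a = -1/2 + (1/2)*sqrt(5), a' = -1/2 - (1/2)*sqrt(5). At the order-3 pole a set g(γ) = (γ - a)^3*f(γ) = [-4*γ/7 - 6/13] / (γ - a')^3.
Order-3 pole: residue = g''(a)/2; g''(-1/2 + (1/2)*sqrt(5)) = -(192/11375)*sqrt(5), so the residue is -(96/11375)*sqrt(5).
List the singular points by increasing real part (a conjugate pair: the negative imaginary part first).

Radius of convergence at 0: -1/2 + (1/2)*sqrt(5).
At -1/2 - (1/2)*sqrt(5): a pole of order 3; residue (96/11375)*sqrt(5).
At -1/2 + (1/2)*sqrt(5): a pole of order 3; residue -(96/11375)*sqrt(5).


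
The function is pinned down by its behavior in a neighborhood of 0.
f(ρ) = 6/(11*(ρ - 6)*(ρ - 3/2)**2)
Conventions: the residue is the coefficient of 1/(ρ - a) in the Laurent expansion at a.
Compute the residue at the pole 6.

The residue is 8/297.

At the order-1 pole 6 set g(ρ) = (ρ - (6))*f(ρ) = 6/(11*(ρ - 3/2)**2).
Simple pole: residue = g(a) at a = 6, which is 8/297.


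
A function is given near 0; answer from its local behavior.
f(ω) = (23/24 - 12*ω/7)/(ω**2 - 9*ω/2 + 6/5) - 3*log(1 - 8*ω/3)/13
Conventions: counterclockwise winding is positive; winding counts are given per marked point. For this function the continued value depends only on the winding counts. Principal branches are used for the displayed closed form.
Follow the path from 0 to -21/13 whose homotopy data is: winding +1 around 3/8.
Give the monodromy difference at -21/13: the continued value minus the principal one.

Continued minus principal equals -(6/13)*pi*i.

The rational part is single-valued and drops out of the difference; each branch term changes only by its own monodromy.
(-3/13)*log(1 - ω/(3/8)): each positive loop around 3/8 adds 2*pi*i to the log, so winding +1 contributes (-3/13)*(1)*2*pi*i = -(6/13)*pi*i.
Summing the contributions at ω = -21/13 gives -(6/13)*pi*i.


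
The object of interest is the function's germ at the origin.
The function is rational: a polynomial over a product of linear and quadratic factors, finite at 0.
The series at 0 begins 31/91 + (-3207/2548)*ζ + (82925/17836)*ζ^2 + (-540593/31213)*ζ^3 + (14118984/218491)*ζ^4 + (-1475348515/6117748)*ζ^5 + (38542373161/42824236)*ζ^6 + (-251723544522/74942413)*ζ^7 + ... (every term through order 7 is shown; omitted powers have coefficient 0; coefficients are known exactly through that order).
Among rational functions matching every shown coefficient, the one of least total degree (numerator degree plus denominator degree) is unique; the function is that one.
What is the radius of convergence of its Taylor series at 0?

The radius of convergence is 2 - sqrt(3).

No rational of total degree below 4 reproduces all 8 coefficients; solving the [1/3] Pade equations on them gives f(ζ) = (7*ζ/12 + 31/39)/((ζ + 7/3)*(ζ**2 + 4*ζ + 1)), whose expansion matches every shown term.
Denominator factor (ζ + 7/3): pole of order 1 at -7/3, modulus 7/3.
Denominator factor (ζ**2 + 4*ζ + 1): discriminant 12, real irrational roots -2 + sqrt(3) and -2 - sqrt(3); poles of order 1, moduli 2 - sqrt(3) and 2 + sqrt(3).
The radius of convergence is the smallest modulus among the singular points: 2 - sqrt(3).


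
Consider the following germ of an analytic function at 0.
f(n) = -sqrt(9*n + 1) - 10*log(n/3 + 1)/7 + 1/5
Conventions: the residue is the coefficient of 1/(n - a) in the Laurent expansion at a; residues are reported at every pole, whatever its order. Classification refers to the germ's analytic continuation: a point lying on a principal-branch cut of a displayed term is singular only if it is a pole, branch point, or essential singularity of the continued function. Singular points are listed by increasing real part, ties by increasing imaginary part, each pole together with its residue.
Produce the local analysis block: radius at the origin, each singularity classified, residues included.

Radius of convergence at 0: 1/9.
At -3: a logarithmic branch point.
At -1/9: an algebraic (square-root) branch point.

Branch term (-1)*sqrt(1 - n/(-1/9)): its argument vanishes at n = -1/9, a square-root branch point, modulus 1/9.
Branch term (-10/7)*log(1 - n/(-3)): its argument vanishes at n = -3, a logarithmic branch point, modulus 3.
The radius of convergence is the smallest modulus among the singular points: 1/9.
List the singular points by increasing real part (a conjugate pair: the negative imaginary part first).


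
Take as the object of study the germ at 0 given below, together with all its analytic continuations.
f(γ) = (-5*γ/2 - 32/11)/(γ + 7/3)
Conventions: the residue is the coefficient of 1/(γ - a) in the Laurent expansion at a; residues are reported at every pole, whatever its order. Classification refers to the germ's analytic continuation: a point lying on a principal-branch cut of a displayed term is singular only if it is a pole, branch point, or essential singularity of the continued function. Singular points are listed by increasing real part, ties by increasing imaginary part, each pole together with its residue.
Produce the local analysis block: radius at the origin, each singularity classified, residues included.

Radius of convergence at 0: 7/3.
At -7/3: a pole of order 1; residue 193/66.

Denominator factor (γ + 7/3): pole of order 1 at -7/3, modulus 7/3.
The radius of convergence is the smallest modulus among the singular points: 7/3.
At the order-1 pole -7/3 set g(γ) = (γ - (-7/3))*f(γ) = -5*γ/2 - 32/11.
Simple pole: residue = g(a) at a = -7/3, which is 193/66.


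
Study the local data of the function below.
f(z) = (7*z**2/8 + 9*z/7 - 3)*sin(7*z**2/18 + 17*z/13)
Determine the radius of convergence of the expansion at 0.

The factor sin(7*z**2/18 + 17*z/13) is entire and contributes no finite singular point.
The polynomial part has no poles.
No finite singular points: the Taylor series at 0 converges everywhere.

The radius of convergence is infinite.


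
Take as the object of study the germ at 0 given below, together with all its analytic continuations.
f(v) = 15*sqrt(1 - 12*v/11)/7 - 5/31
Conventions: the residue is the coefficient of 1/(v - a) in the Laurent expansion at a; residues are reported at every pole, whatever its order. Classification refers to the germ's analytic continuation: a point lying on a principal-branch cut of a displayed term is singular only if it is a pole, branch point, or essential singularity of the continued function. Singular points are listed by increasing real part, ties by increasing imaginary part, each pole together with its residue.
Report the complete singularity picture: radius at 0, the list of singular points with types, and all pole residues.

Radius of convergence at 0: 11/12.
At 11/12: an algebraic (square-root) branch point.

Branch term (15/7)*sqrt(1 - v/(11/12)): its argument vanishes at v = 11/12, a square-root branch point, modulus 11/12.
The radius of convergence is the smallest modulus among the singular points: 11/12.
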